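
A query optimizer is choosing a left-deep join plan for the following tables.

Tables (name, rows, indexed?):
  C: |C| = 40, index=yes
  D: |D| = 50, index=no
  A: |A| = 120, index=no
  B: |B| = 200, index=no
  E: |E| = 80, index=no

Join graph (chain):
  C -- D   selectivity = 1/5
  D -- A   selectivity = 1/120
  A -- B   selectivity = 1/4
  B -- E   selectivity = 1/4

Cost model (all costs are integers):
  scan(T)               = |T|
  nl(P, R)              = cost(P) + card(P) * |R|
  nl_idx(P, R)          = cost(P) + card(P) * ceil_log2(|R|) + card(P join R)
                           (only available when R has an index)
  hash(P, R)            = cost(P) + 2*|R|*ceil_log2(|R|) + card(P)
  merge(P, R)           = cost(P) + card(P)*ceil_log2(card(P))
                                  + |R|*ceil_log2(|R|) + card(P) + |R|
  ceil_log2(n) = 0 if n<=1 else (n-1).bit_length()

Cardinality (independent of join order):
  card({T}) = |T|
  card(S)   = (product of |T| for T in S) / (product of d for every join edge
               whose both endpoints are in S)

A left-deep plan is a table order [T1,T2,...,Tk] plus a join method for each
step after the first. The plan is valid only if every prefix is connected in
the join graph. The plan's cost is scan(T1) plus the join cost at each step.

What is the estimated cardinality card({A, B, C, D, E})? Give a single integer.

400000

Tables in S: A(120), B(200), C(40), D(50), E(80)
Edges inside S: C-D(d=5), D-A(d=120), A-B(d=4), B-E(d=4)
numerator = 120 * 200 * 40 * 50 * 80 = 3840000000
denominator = 5 * 120 * 4 * 4 = 9600
card(S) = 3840000000 / 9600 = 400000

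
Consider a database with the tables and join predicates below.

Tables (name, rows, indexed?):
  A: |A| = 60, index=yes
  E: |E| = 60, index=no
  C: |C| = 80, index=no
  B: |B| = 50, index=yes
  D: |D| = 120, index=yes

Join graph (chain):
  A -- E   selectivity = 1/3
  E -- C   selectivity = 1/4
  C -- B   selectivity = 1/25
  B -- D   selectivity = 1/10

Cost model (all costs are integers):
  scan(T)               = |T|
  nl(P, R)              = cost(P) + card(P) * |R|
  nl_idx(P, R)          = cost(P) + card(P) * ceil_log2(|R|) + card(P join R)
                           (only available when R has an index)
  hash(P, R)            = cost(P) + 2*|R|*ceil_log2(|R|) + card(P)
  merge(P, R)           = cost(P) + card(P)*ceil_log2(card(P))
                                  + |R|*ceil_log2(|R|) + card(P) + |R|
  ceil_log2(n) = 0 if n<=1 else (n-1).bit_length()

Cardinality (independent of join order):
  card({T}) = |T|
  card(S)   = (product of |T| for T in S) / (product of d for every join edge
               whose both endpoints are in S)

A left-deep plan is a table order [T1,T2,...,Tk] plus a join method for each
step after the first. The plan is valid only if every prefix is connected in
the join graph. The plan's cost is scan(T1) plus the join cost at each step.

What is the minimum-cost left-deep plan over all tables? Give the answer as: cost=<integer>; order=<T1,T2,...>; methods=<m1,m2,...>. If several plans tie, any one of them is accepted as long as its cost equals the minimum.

Selinger DP (subsets sized 1..n):
  {A}: scan cost=60, card=60
  {E}: scan cost=60, card=60
  {C}: scan cost=80, card=80
  {B}: scan cost=50, card=50
  {D}: scan cost=120, card=120
  {AE}: card=1200; try (E,hash)→840, (A,hash)→840, (E,merge)→900, (A,merge)→900, (A,nl_idx)→1620, (E,nl)→3660 …(+1); best=840 via (E,hash)
  {CE}: card=1200; try (E,hash)→880, (C,merge)→1120, (E,merge)→1140, (C,hash)→1240, (C,nl)→4860, (E,nl)→4880; best=880 via (E,hash)
  {BC}: card=160; try (B,nl_idx)→720, (B,hash)→760, (C,merge)→1040, (B,merge)→1070, (C,hash)→1220, (C,nl)→4050 …(+1); best=720 via (B,nl_idx)
  {BD}: card=600; try (B,hash)→840, (D,nl_idx)→1000, (D,merge)→1360, (B,merge)→1430, (B,nl_idx)→1440, (D,hash)→1780 …(+2); best=840 via (B,hash)
  {ACE}: card=24000; try (A,hash)→2800, (C,hash)→3160, (A,merge)→15700, (C,merge)→15880, (A,nl_idx)→32080, (A,nl)→72880 …(+1); best=2800 via (A,hash)
  {BCE}: card=2400; try (E,hash)→1600, (E,merge)→2580, (B,hash)→2680, (E,nl)→10320, (B,nl_idx)→10480, (B,merge)→15630 …(+1); best=1600 via (E,hash)
  {BCD}: card=1920; try (D,hash)→2560, (C,hash)→2560, (D,merge)→3120, (D,nl_idx)→3760, (C,merge)→8080, (D,nl)→19920 …(+1); best=2560 via (D,hash)
  {ABCE}: card=48000; try (A,hash)→4720, (B,hash)→27400, (A,merge)→33220, (A,nl_idx)→64000, (A,nl)→145600, (B,nl_idx)→194800 …(+2); best=4720 via (A,hash)
  {BCDE}: card=28800; try (E,hash)→5200, (D,hash)→5680, (E,merge)→26020, (D,merge)→33760, (D,nl_idx)→47200, (E,nl)→117760 …(+1); best=5200 via (E,hash)
  {ABCDE}: card=576000; try (A,hash)→34720, (D,hash)→54400, (A,merge)→466420, (A,nl_idx)→754000, (D,merge)→821680, (D,nl_idx)→916720 …(+2); best=34720 via (A,hash)

cost=34720; order=C,B,D,E,A; methods=nl_idx,hash,hash,hash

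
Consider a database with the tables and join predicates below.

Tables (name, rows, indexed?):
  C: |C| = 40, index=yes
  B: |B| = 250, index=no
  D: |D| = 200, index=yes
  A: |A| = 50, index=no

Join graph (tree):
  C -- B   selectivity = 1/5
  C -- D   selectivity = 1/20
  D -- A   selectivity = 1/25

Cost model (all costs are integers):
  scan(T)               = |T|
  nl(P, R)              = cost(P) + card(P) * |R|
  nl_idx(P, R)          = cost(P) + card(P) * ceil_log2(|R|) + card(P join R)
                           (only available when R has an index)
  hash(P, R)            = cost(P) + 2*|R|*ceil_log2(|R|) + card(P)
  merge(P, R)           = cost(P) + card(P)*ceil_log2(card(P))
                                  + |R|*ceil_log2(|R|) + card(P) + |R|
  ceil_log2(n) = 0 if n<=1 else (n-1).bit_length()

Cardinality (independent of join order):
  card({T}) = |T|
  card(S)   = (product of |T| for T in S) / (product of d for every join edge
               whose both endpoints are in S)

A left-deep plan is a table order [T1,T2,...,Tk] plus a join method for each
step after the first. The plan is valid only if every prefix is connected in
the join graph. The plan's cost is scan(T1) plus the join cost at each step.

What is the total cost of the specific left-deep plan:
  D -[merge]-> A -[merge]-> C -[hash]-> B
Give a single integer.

11430

step 1: scan D: cost=200, card=200
step 2: join A via merge
    card(P join A) = 200*50/(25) = 400
    cost = 200 + 200*8 + 50*6 + 200 + 50 = 2350
step 3: join C via merge
    card(P join C) = 400*40/(20) = 800
    cost = 2350 + 400*9 + 40*6 + 400 + 40 = 6630
step 4: join B via hash
    card(P join B) = 800*250/(5) = 40000
    cost = 6630 + 2*250*8 + 800 = 11430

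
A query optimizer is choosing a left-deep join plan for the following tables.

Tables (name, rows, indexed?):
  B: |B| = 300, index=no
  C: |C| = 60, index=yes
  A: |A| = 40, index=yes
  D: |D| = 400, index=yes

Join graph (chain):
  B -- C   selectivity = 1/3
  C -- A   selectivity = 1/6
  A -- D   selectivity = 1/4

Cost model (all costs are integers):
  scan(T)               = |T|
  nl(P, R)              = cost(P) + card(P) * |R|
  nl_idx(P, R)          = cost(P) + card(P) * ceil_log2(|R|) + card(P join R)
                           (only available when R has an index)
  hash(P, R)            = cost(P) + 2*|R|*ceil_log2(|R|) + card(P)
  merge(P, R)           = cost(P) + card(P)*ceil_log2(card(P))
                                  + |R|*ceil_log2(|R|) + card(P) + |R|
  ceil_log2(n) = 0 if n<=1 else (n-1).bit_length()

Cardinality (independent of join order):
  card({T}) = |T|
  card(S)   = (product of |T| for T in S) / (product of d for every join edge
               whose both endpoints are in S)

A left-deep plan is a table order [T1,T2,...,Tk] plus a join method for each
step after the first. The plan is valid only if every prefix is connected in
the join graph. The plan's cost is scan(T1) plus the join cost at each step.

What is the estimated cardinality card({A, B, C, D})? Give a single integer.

4000000

Tables in S: A(40), B(300), C(60), D(400)
Edges inside S: B-C(d=3), C-A(d=6), A-D(d=4)
numerator = 40 * 300 * 60 * 400 = 288000000
denominator = 3 * 6 * 4 = 72
card(S) = 288000000 / 72 = 4000000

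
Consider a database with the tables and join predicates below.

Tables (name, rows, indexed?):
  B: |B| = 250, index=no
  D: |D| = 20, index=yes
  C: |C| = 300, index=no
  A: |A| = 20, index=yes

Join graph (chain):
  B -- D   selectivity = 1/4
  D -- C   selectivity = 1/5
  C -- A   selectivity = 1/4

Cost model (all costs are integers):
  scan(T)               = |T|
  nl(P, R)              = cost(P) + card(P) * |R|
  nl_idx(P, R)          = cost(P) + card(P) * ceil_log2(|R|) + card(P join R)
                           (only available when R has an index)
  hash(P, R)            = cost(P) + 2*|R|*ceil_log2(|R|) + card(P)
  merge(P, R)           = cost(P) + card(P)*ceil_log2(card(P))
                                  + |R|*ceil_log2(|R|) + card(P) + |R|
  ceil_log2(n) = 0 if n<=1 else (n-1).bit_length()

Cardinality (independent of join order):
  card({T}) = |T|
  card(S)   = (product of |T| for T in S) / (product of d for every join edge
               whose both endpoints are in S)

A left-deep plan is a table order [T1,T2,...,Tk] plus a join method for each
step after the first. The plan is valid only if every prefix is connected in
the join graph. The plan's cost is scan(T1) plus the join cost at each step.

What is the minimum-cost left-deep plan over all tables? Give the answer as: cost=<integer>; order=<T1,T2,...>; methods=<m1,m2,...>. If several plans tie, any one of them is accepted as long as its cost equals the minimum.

cost=12200; order=C,D,A,B; methods=hash,hash,hash

Selinger DP (subsets sized 1..n):
  {B}: scan cost=250, card=250
  {D}: scan cost=20, card=20
  {C}: scan cost=300, card=300
  {A}: scan cost=20, card=20
  {BD}: card=1250; try (D,hash)→700, (B,merge)→2390, (D,merge)→2620, (D,nl_idx)→2750, (B,hash)→4040, (B,nl)→5020 …(+1); best=700 via (D,hash)
  {CD}: card=1200; try (D,hash)→800, (D,nl_idx)→3000, (C,merge)→3140, (D,merge)→3420, (C,hash)→5440, (C,nl)→6020 …(+1); best=800 via (D,hash)
  {AC}: card=1500; try (A,hash)→800, (C,merge)→3140, (A,nl_idx)→3300, (A,merge)→3420, (C,hash)→5440, (C,nl)→6020 …(+1); best=800 via (A,hash)
  {BCD}: card=75000; try (B,hash)→6000, (C,hash)→7350, (B,merge)→17450, (C,merge)→18700, (B,nl)→300800, (C,nl)→375700; best=6000 via (B,hash)
  {ACD}: card=6000; try (A,hash)→2200, (D,hash)→2500, (A,nl_idx)→12800, (D,nl_idx)→14300, (A,merge)→15320, (D,merge)→18920 …(+2); best=2200 via (A,hash)
  {ABCD}: card=375000; try (B,hash)→12200, (A,hash)→81200, (B,merge)→88450, (A,nl_idx)→756000, (A,merge)→1356120, (B,nl)→1502200 …(+1); best=12200 via (B,hash)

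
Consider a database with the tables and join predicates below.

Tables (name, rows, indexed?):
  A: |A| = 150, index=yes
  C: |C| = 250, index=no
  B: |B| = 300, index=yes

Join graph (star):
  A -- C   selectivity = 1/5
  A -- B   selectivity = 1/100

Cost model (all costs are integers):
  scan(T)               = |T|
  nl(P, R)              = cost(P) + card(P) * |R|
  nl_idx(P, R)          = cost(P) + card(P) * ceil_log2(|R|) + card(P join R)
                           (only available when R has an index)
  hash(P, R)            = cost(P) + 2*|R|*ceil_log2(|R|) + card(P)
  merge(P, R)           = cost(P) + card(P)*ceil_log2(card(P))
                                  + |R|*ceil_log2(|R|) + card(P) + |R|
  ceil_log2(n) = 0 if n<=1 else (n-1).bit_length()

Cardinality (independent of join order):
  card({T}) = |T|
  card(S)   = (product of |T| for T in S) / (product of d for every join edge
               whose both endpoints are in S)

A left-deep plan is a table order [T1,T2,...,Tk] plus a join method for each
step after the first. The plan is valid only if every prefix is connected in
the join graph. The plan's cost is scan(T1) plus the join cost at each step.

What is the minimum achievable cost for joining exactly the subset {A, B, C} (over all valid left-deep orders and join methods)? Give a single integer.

6400

Selinger DP over subsets of {A,B,C}:
  {A}: scan cost=150, card=150
  {C}: scan cost=250, card=250
  {B}: scan cost=300, card=300
  {AC}: card=7500; try (A,hash)→2900, (C,merge)→3750, (A,merge)→3850, (C,hash)→4300, (A,nl_idx)→9750, (C,nl)→37650 …(+1); best=2900 via (A,hash)
  {AB}: card=450; try (B,nl_idx)→1950, (A,hash)→3000, (A,nl_idx)→3150, (B,merge)→4500, (A,merge)→4650, (B,hash)→5700 …(+2); best=1950 via (B,nl_idx)
  {ABC}: card=22500; try (C,hash)→6400, (C,merge)→8700, (B,hash)→15800, (B,nl_idx)→92900, (B,merge)→110900, (C,nl)→114450 …(+1); best=6400 via (C,hash)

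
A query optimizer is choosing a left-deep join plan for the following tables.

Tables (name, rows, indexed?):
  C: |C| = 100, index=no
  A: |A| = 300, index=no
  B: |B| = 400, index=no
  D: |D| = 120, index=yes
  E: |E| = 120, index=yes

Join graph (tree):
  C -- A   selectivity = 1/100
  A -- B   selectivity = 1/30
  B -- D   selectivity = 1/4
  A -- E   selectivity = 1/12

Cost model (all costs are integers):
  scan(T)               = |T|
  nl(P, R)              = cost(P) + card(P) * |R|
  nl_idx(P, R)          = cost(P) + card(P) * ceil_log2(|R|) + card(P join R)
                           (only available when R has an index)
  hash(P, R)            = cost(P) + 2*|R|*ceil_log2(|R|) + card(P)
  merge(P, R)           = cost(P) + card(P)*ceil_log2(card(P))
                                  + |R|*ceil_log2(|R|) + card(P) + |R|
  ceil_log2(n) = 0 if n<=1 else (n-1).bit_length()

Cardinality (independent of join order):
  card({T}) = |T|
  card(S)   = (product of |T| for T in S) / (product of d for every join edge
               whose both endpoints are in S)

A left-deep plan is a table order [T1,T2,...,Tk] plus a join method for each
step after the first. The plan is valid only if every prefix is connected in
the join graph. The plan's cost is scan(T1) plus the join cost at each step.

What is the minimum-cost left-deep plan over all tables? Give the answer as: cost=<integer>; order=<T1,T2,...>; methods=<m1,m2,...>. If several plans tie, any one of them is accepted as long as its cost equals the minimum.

Selinger DP (subsets sized 1..n):
  {C}: scan cost=100, card=100
  {A}: scan cost=300, card=300
  {B}: scan cost=400, card=400
  {D}: scan cost=120, card=120
  {E}: scan cost=120, card=120
  {AC}: card=300; try (C,hash)→2000, (A,merge)→3900, (C,merge)→4100, (A,hash)→5600, (A,nl)→30100, (C,nl)→30300; best=2000 via (C,hash)
  {AB}: card=4000; try (A,hash)→6200, (B,merge)→7300, (A,merge)→7400, (B,hash)→7800, (B,nl)→120300, (A,nl)→120400; best=6200 via (A,hash)
  {AE}: card=3000; try (E,hash)→2280, (A,merge)→4080, (E,merge)→4260, (E,nl_idx)→5400, (A,hash)→5640, (A,nl)→36120 …(+1); best=2280 via (E,hash)
  {BD}: card=12000; try (D,hash)→2480, (B,merge)→5080, (D,merge)→5360, (B,hash)→7440, (D,nl_idx)→15200, (B,nl)→48120 …(+1); best=2480 via (D,hash)
  {ABC}: card=4000; try (B,merge)→9000, (B,hash)→9500, (C,hash)→11600, (C,merge)→59000, (B,nl)→122000, (C,nl)→406200; best=9000 via (B,merge)
  {ACE}: card=3000; try (E,hash)→3980, (E,merge)→5960, (C,hash)→6680, (E,nl_idx)→7100, (E,nl)→38000, (C,merge)→42080 …(+1); best=3980 via (E,hash)
  {ABD}: card=120000; try (D,hash)→11880, (A,hash)→19880, (D,merge)→59160, (D,nl_idx)→154200, (A,merge)→185480, (D,nl)→486200 …(+1); best=11880 via (D,hash)
  {ABE}: card=40000; try (E,hash)→11880, (B,hash)→12480, (B,merge)→45280, (E,merge)→59160, (E,nl_idx)→74200, (E,nl)→486200 …(+1); best=11880 via (E,hash)
  {ABCD}: card=120000; try (D,hash)→14680, (D,merge)→61960, (C,hash)→133280, (D,nl_idx)→157000, (D,nl)→489000, (C,merge)→2172680 …(+1); best=14680 via (D,hash)
  {ABCE}: card=40000; try (B,hash)→14180, (E,hash)→14680, (B,merge)→46980, (C,hash)→53280, (E,merge)→61960, (E,nl_idx)→77000 …(+4); best=14180 via (B,hash)
  {ABDE}: card=1200000; try (D,hash)→53560, (E,hash)→133560, (D,merge)→692840, (D,nl_idx)→1491880, (E,nl_idx)→2051880, (E,merge)→2172840 …(+2); best=53560 via (D,hash)
  {ABCDE}: card=1200000; try (D,hash)→55860, (E,hash)→136360, (D,merge)→695140, (C,hash)→1254960, (D,nl_idx)→1494180, (E,nl_idx)→2054680 …(+5); best=55860 via (D,hash)

cost=55860; order=A,C,E,B,D; methods=hash,hash,hash,hash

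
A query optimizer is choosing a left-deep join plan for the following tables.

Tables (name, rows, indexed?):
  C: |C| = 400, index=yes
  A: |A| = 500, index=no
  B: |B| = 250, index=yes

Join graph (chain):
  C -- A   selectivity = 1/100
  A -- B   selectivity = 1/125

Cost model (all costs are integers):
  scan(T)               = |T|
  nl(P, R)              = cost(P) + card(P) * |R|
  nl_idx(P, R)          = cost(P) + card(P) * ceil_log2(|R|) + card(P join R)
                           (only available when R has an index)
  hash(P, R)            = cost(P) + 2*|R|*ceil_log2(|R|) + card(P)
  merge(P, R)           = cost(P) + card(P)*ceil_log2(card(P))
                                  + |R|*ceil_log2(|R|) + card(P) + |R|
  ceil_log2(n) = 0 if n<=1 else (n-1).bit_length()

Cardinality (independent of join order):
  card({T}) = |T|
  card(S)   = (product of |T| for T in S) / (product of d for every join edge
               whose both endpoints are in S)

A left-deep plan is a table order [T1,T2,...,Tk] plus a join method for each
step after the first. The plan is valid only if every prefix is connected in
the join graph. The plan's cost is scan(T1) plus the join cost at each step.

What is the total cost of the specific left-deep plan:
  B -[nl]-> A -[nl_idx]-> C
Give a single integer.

138250

step 1: scan B: cost=250, card=250
step 2: join A via nl
    card(P join A) = 250*500/(125) = 1000
    cost = 250 + 250*500 = 125250
step 3: join C via nl_idx
    card(P join C) = 1000*400/(100) = 4000
    cost = 125250 + 1000*9 + 4000 = 138250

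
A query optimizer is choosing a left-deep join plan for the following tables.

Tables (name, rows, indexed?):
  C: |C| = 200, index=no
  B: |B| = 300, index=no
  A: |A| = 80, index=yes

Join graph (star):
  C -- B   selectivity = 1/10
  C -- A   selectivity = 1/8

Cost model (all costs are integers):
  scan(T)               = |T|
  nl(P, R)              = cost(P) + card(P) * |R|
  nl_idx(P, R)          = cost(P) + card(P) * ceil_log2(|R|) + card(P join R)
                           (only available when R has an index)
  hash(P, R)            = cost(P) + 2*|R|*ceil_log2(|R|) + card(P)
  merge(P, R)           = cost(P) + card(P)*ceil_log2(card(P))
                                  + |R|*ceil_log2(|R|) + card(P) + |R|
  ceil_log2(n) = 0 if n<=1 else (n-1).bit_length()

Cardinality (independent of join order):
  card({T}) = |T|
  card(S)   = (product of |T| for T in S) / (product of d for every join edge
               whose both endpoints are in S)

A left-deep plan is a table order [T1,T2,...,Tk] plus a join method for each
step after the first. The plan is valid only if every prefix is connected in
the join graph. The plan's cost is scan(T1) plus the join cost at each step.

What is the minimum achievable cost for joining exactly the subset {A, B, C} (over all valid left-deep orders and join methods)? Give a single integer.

8920

Selinger DP over subsets of {A,B,C}:
  {C}: scan cost=200, card=200
  {B}: scan cost=300, card=300
  {A}: scan cost=80, card=80
  {BC}: card=6000; try (C,hash)→3800, (B,merge)→5000, (C,merge)→5100, (B,hash)→5800, (B,nl)→60200, (C,nl)→60300; best=3800 via (C,hash)
  {AC}: card=2000; try (A,hash)→1520, (C,merge)→2520, (A,merge)→2640, (C,hash)→3360, (A,nl_idx)→3600, (C,nl)→16080 …(+1); best=1520 via (A,hash)
  {ABC}: card=60000; try (B,hash)→8920, (A,hash)→10920, (B,merge)→28520, (A,merge)→88440, (A,nl_idx)→105800, (A,nl)→483800 …(+1); best=8920 via (B,hash)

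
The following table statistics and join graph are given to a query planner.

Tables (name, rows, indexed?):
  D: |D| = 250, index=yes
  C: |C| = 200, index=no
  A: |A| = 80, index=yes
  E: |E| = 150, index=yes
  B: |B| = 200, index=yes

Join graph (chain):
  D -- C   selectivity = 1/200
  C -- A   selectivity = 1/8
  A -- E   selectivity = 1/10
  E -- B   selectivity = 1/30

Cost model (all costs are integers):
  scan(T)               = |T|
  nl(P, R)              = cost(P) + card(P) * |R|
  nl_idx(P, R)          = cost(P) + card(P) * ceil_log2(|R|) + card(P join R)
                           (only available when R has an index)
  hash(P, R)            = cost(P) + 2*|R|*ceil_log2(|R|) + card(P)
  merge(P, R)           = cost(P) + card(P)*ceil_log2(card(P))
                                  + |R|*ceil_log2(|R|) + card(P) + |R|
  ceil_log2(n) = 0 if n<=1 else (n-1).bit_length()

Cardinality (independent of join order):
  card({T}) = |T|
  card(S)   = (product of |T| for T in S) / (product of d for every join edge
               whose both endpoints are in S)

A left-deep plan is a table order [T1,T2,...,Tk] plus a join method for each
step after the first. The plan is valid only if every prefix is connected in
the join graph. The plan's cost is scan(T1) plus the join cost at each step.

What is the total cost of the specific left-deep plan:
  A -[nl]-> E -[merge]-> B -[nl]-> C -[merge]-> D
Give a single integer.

step 1: scan A: cost=80, card=80
step 2: join E via nl
    card(P join E) = 80*150/(10) = 1200
    cost = 80 + 80*150 = 12080
step 3: join B via merge
    card(P join B) = 1200*200/(30) = 8000
    cost = 12080 + 1200*11 + 200*8 + 1200 + 200 = 28280
step 4: join C via nl
    card(P join C) = 8000*200/(8) = 200000
    cost = 28280 + 8000*200 = 1628280
step 5: join D via merge
    card(P join D) = 200000*250/(200) = 250000
    cost = 1628280 + 200000*18 + 250*8 + 200000 + 250 = 5430530

5430530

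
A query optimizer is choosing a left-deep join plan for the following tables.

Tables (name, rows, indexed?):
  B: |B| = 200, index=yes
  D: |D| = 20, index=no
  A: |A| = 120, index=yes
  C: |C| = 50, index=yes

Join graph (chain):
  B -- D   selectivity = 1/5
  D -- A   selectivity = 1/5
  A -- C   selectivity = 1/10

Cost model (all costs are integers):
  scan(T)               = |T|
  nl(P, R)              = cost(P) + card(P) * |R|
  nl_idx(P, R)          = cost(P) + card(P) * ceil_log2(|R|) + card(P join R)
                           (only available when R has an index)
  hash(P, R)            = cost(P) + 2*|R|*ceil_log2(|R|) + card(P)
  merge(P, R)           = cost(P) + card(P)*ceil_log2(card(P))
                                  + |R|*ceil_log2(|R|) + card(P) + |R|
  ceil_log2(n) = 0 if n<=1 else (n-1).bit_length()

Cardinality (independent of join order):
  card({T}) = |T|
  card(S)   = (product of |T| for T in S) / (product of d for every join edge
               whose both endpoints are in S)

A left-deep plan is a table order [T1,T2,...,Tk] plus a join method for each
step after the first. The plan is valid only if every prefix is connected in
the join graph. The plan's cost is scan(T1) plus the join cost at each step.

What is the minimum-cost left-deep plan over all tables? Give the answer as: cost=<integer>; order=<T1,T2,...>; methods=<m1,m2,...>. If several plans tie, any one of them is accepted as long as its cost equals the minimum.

cost=7120; order=A,D,C,B; methods=hash,hash,hash

Selinger DP (subsets sized 1..n):
  {B}: scan cost=200, card=200
  {D}: scan cost=20, card=20
  {A}: scan cost=120, card=120
  {C}: scan cost=50, card=50
  {BD}: card=800; try (D,hash)→600, (B,nl_idx)→980, (B,merge)→1940, (D,merge)→2120, (B,hash)→3240, (B,nl)→4020 …(+1); best=600 via (D,hash)
  {AD}: card=480; try (D,hash)→440, (A,nl_idx)→640, (A,merge)→1100, (D,merge)→1200, (A,hash)→1720, (A,nl)→2420 …(+1); best=440 via (D,hash)
  {AC}: card=600; try (C,hash)→840, (A,nl_idx)→1000, (A,merge)→1360, (C,merge)→1430, (C,nl_idx)→1440, (A,hash)→1780 …(+2); best=840 via (C,hash)
  {ABD}: card=19200; try (A,hash)→3080, (B,hash)→4120, (B,merge)→7040, (A,merge)→10360, (B,nl_idx)→23480, (A,nl_idx)→25400 …(+2); best=3080 via (A,hash)
  {ACD}: card=2400; try (C,hash)→1520, (D,hash)→1640, (C,merge)→5590, (C,nl_idx)→5720, (D,merge)→7560, (D,nl)→12840 …(+1); best=1520 via (C,hash)
  {ABCD}: card=96000; try (B,hash)→7120, (C,hash)→22880, (B,merge)→34520, (B,nl_idx)→116720, (C,nl_idx)→214280, (C,merge)→310630 …(+2); best=7120 via (B,hash)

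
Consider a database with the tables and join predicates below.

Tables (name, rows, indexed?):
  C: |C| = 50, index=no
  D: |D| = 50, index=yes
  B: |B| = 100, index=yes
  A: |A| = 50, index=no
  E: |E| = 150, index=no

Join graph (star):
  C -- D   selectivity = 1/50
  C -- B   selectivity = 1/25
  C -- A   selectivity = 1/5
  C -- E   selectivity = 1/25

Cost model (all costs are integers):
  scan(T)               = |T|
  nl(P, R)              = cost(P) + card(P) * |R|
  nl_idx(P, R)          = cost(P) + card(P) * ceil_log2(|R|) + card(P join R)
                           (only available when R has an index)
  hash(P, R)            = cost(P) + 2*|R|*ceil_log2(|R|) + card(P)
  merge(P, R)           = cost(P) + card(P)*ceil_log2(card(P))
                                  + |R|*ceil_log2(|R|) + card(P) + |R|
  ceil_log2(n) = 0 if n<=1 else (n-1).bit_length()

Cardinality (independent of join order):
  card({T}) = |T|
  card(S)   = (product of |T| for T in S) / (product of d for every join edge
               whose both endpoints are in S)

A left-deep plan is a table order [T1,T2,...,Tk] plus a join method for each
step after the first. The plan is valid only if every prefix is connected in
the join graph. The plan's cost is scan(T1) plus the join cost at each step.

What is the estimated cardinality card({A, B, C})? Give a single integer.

2000

Tables in S: A(50), B(100), C(50)
Edges inside S: C-B(d=25), C-A(d=5)
numerator = 50 * 100 * 50 = 250000
denominator = 25 * 5 = 125
card(S) = 250000 / 125 = 2000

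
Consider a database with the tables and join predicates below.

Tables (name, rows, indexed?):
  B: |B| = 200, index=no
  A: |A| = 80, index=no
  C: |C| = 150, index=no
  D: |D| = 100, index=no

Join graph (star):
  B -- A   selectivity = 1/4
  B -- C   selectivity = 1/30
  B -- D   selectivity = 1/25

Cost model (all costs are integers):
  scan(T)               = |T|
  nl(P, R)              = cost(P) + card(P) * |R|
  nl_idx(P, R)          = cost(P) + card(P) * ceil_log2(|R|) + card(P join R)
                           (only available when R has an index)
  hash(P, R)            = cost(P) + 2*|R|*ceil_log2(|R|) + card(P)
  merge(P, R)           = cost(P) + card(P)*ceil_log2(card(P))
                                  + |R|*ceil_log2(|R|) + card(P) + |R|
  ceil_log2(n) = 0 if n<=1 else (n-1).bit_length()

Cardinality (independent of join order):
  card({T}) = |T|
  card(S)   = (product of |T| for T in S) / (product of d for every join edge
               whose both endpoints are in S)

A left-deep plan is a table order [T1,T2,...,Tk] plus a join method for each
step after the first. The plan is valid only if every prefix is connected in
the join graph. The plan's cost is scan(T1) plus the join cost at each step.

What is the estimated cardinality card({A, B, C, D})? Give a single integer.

Tables in S: A(80), B(200), C(150), D(100)
Edges inside S: B-A(d=4), B-C(d=30), B-D(d=25)
numerator = 80 * 200 * 150 * 100 = 240000000
denominator = 4 * 30 * 25 = 3000
card(S) = 240000000 / 3000 = 80000

80000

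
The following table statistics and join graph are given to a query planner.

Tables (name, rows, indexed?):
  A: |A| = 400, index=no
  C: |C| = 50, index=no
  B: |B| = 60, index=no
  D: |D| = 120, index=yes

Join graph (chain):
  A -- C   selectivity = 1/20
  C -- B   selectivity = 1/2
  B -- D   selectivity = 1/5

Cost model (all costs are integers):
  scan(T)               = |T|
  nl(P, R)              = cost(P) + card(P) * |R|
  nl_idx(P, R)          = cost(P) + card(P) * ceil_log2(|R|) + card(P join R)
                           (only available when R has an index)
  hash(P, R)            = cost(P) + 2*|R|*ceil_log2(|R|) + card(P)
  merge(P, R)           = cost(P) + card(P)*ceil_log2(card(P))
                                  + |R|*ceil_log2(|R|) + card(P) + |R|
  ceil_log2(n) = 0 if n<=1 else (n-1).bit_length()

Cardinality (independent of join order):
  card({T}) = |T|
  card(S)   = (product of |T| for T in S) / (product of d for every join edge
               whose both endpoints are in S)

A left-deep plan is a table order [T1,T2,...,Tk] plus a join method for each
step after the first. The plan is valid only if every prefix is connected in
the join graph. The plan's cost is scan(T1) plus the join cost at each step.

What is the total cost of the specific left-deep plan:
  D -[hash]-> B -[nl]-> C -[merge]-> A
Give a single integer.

step 1: scan D: cost=120, card=120
step 2: join B via hash
    card(P join B) = 120*60/(5) = 1440
    cost = 120 + 2*60*6 + 120 = 960
step 3: join C via nl
    card(P join C) = 1440*50/(2) = 36000
    cost = 960 + 1440*50 = 72960
step 4: join A via merge
    card(P join A) = 36000*400/(20) = 720000
    cost = 72960 + 36000*16 + 400*9 + 36000 + 400 = 688960

688960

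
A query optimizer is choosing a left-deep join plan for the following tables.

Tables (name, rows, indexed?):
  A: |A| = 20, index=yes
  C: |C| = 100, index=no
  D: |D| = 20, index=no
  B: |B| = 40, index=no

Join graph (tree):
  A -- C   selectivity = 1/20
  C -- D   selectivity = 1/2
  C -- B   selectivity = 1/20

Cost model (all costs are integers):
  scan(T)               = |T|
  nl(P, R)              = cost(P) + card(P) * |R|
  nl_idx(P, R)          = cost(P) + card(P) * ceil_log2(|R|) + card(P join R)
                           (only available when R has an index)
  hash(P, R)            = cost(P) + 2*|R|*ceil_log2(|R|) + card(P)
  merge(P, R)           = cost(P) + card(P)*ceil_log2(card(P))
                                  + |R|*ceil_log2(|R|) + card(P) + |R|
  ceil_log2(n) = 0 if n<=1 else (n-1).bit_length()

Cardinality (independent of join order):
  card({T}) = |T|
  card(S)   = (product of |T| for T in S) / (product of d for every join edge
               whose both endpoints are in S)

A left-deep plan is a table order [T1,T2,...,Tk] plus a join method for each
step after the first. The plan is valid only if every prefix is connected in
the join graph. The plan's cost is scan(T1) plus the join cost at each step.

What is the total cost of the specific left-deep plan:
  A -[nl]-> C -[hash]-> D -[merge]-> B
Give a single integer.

13600

step 1: scan A: cost=20, card=20
step 2: join C via nl
    card(P join C) = 20*100/(20) = 100
    cost = 20 + 20*100 = 2020
step 3: join D via hash
    card(P join D) = 100*20/(2) = 1000
    cost = 2020 + 2*20*5 + 100 = 2320
step 4: join B via merge
    card(P join B) = 1000*40/(20) = 2000
    cost = 2320 + 1000*10 + 40*6 + 1000 + 40 = 13600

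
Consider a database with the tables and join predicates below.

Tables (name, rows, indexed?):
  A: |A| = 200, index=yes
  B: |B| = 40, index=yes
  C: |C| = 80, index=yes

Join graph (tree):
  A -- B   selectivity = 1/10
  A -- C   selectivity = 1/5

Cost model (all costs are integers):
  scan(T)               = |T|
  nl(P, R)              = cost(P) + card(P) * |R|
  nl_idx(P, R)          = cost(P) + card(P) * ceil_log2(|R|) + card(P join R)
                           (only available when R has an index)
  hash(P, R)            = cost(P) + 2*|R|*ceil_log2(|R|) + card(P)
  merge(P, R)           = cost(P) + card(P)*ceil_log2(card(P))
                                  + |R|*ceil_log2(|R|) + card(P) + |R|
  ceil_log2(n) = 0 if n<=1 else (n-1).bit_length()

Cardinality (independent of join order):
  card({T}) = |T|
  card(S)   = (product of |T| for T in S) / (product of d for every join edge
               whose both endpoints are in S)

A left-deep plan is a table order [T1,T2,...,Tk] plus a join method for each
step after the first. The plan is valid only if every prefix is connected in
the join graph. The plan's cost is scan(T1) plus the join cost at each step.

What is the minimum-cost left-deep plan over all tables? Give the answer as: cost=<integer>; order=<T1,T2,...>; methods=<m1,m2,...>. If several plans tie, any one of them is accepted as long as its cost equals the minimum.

Selinger DP (subsets sized 1..n):
  {A}: scan cost=200, card=200
  {B}: scan cost=40, card=40
  {C}: scan cost=80, card=80
  {AB}: card=800; try (B,hash)→880, (A,nl_idx)→1160, (A,merge)→2120, (B,nl_idx)→2200, (B,merge)→2280, (A,hash)→3280 …(+2); best=880 via (B,hash)
  {AC}: card=3200; try (C,hash)→1520, (A,merge)→2520, (C,merge)→2640, (A,hash)→3360, (A,nl_idx)→3920, (C,nl_idx)→4800 …(+2); best=1520 via (C,hash)
  {ABC}: card=12800; try (C,hash)→2800, (B,hash)→5200, (C,merge)→10320, (C,nl_idx)→19280, (B,nl_idx)→33520, (B,merge)→43400 …(+2); best=2800 via (C,hash)

cost=2800; order=A,B,C; methods=hash,hash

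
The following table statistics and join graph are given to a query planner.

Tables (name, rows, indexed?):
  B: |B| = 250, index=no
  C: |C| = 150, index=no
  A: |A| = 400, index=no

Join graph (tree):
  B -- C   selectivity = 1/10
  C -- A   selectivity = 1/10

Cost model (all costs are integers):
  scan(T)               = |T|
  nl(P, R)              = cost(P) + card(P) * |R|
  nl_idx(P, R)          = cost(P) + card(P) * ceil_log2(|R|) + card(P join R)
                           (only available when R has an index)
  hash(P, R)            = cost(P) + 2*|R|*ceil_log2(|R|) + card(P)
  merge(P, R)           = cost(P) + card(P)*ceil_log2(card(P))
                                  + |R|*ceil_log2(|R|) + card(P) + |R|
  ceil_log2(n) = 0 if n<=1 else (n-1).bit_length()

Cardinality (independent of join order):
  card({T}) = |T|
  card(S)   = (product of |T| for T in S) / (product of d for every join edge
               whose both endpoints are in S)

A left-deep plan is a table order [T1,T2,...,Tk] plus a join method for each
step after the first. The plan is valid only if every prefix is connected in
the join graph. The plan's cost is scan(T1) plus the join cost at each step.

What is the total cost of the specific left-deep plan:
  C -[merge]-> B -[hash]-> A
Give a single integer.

14700

step 1: scan C: cost=150, card=150
step 2: join B via merge
    card(P join B) = 150*250/(10) = 3750
    cost = 150 + 150*8 + 250*8 + 150 + 250 = 3750
step 3: join A via hash
    card(P join A) = 3750*400/(10) = 150000
    cost = 3750 + 2*400*9 + 3750 = 14700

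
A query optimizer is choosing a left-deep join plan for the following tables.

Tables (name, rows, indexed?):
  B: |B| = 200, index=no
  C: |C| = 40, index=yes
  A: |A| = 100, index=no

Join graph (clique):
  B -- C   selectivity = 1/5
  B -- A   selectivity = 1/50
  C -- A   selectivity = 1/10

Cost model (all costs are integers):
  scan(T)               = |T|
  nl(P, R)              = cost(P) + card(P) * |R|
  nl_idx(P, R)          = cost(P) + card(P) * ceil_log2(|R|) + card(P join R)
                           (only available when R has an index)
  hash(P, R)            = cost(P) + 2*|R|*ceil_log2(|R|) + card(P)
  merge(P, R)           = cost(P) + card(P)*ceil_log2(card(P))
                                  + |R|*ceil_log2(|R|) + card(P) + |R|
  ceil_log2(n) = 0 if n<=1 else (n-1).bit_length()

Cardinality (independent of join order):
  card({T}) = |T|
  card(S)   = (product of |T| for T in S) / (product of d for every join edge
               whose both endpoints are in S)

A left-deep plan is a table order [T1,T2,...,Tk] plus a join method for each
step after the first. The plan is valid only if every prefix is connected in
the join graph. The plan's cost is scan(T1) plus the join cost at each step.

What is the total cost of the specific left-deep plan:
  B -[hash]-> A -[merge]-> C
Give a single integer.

step 1: scan B: cost=200, card=200
step 2: join A via hash
    card(P join A) = 200*100/(50) = 400
    cost = 200 + 2*100*7 + 200 = 1800
step 3: join C via merge
    card(P join C) = 400*40/(5*10) = 320
    cost = 1800 + 400*9 + 40*6 + 400 + 40 = 6080

6080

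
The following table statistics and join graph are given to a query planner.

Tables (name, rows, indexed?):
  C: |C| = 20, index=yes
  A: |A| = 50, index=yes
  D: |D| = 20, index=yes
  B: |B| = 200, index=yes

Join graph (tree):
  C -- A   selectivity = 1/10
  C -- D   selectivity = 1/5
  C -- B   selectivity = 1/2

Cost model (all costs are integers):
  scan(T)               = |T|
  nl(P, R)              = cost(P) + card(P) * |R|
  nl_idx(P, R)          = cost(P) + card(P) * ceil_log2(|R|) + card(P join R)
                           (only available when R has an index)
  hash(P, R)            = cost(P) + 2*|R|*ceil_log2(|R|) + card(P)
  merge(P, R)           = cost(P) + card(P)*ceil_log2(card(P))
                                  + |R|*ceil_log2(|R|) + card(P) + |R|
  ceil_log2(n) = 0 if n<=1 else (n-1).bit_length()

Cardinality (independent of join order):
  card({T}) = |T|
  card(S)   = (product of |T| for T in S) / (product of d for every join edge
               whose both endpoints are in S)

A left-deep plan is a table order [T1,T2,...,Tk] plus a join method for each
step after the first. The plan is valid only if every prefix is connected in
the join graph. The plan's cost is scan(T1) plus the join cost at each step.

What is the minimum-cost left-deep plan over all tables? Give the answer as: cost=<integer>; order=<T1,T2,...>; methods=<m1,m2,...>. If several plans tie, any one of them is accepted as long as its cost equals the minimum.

Selinger DP (subsets sized 1..n):
  {C}: scan cost=20, card=20
  {A}: scan cost=50, card=50
  {D}: scan cost=20, card=20
  {B}: scan cost=200, card=200
  {AC}: card=100; try (A,nl_idx)→240, (C,hash)→300, (C,nl_idx)→400, (A,merge)→490, (C,merge)→520, (A,hash)→640 …(+2); best=240 via (A,nl_idx)
  {CD}: card=80; try (D,nl_idx)→200, (C,nl_idx)→200, (D,hash)→240, (C,hash)→240, (D,merge)→260, (C,merge)→260 …(+2); best=200 via (D,nl_idx)
  {BC}: card=2000; try (C,hash)→600, (B,merge)→1940, (C,merge)→2120, (B,nl_idx)→2180, (C,nl_idx)→3200, (B,hash)→3240 …(+2); best=600 via (C,hash)
  {ACD}: card=400; try (D,hash)→540, (A,hash)→880, (A,nl_idx)→1080, (D,nl_idx)→1140, (D,merge)→1160, (A,merge)→1190 …(+2); best=540 via (D,hash)
  {ABC}: card=10000; try (B,merge)→2840, (A,hash)→3200, (B,hash)→3540, (B,nl_idx)→11040, (B,nl)→20240, (A,nl_idx)→22600 …(+2); best=2840 via (B,merge)
  {BCD}: card=8000; try (B,merge)→2640, (D,hash)→2800, (B,hash)→3480, (B,nl_idx)→8840, (B,nl)→16200, (D,nl_idx)→18600 …(+2); best=2640 via (B,merge)
  {ABCD}: card=40000; try (B,hash)→4140, (B,merge)→6340, (A,hash)→11240, (D,hash)→13040, (B,nl_idx)→43740, (B,nl)→80540 …(+6); best=4140 via (B,hash)

cost=4140; order=C,A,D,B; methods=nl_idx,hash,hash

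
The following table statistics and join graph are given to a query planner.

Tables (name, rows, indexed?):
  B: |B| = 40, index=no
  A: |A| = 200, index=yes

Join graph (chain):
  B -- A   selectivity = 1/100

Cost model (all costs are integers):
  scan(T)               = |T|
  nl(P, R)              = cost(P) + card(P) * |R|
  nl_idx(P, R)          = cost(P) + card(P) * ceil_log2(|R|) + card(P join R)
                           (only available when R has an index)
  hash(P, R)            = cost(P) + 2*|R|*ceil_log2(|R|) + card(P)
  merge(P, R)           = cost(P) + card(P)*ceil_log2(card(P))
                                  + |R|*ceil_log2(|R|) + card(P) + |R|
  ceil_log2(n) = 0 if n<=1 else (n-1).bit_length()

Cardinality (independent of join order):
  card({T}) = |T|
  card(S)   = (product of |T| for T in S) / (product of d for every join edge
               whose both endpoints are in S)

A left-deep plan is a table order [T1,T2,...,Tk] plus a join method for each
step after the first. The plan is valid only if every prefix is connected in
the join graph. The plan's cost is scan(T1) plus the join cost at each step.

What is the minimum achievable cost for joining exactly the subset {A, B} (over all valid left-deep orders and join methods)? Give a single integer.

Selinger DP over subsets of {A,B}:
  {B}: scan cost=40, card=40
  {A}: scan cost=200, card=200
  {AB}: card=80; try (A,nl_idx)→440, (B,hash)→880, (A,merge)→2120, (B,merge)→2280, (A,hash)→3280, (A,nl)→8040 …(+1); best=440 via (A,nl_idx)

440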